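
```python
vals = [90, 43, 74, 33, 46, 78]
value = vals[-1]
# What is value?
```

vals has length 6. Negative index -1 maps to positive index 6 + (-1) = 5. vals[5] = 78.

78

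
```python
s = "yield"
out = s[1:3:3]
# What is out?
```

s has length 5. The slice s[1:3:3] selects indices [1] (1->'i'), giving 'i'.

'i'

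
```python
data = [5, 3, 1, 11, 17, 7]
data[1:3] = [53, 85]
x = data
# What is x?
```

data starts as [5, 3, 1, 11, 17, 7] (length 6). The slice data[1:3] covers indices [1, 2] with values [3, 1]. Replacing that slice with [53, 85] (same length) produces [5, 53, 85, 11, 17, 7].

[5, 53, 85, 11, 17, 7]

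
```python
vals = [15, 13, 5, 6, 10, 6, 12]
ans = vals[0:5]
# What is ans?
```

vals has length 7. The slice vals[0:5] selects indices [0, 1, 2, 3, 4] (0->15, 1->13, 2->5, 3->6, 4->10), giving [15, 13, 5, 6, 10].

[15, 13, 5, 6, 10]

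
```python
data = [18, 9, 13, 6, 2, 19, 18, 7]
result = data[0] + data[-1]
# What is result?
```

data has length 8. data[0] = 18.
data has length 8. Negative index -1 maps to positive index 8 + (-1) = 7. data[7] = 7.
Sum: 18 + 7 = 25.

25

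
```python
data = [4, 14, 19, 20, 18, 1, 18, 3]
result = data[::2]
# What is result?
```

data has length 8. The slice data[::2] selects indices [0, 2, 4, 6] (0->4, 2->19, 4->18, 6->18), giving [4, 19, 18, 18].

[4, 19, 18, 18]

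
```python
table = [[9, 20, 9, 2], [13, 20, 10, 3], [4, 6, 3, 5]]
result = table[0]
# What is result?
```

table has 3 rows. Row 0 is [9, 20, 9, 2].

[9, 20, 9, 2]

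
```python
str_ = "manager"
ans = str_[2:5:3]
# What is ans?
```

str_ has length 7. The slice str_[2:5:3] selects indices [2] (2->'n'), giving 'n'.

'n'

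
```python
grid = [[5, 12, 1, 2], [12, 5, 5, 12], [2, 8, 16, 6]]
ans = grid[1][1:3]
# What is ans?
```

grid[1] = [12, 5, 5, 12]. grid[1] has length 4. The slice grid[1][1:3] selects indices [1, 2] (1->5, 2->5), giving [5, 5].

[5, 5]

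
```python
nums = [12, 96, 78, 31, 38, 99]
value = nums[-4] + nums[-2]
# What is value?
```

nums has length 6. Negative index -4 maps to positive index 6 + (-4) = 2. nums[2] = 78.
nums has length 6. Negative index -2 maps to positive index 6 + (-2) = 4. nums[4] = 38.
Sum: 78 + 38 = 116.

116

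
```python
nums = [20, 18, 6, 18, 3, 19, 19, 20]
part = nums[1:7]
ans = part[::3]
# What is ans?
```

nums has length 8. The slice nums[1:7] selects indices [1, 2, 3, 4, 5, 6] (1->18, 2->6, 3->18, 4->3, 5->19, 6->19), giving [18, 6, 18, 3, 19, 19]. So part = [18, 6, 18, 3, 19, 19]. part has length 6. The slice part[::3] selects indices [0, 3] (0->18, 3->3), giving [18, 3].

[18, 3]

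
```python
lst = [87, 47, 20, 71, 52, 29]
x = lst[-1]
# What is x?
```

lst has length 6. Negative index -1 maps to positive index 6 + (-1) = 5. lst[5] = 29.

29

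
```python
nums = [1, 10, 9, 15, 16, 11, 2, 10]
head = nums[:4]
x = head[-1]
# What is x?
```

nums has length 8. The slice nums[:4] selects indices [0, 1, 2, 3] (0->1, 1->10, 2->9, 3->15), giving [1, 10, 9, 15]. So head = [1, 10, 9, 15]. Then head[-1] = 15.

15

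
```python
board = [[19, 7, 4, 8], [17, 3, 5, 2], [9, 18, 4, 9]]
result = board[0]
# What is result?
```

board has 3 rows. Row 0 is [19, 7, 4, 8].

[19, 7, 4, 8]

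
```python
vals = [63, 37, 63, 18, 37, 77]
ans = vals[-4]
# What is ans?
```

vals has length 6. Negative index -4 maps to positive index 6 + (-4) = 2. vals[2] = 63.

63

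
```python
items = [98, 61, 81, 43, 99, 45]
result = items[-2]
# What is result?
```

items has length 6. Negative index -2 maps to positive index 6 + (-2) = 4. items[4] = 99.

99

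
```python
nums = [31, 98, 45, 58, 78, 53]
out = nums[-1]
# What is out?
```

nums has length 6. Negative index -1 maps to positive index 6 + (-1) = 5. nums[5] = 53.

53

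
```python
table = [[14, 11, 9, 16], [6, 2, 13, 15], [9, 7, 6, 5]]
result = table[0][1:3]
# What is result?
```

table[0] = [14, 11, 9, 16]. table[0] has length 4. The slice table[0][1:3] selects indices [1, 2] (1->11, 2->9), giving [11, 9].

[11, 9]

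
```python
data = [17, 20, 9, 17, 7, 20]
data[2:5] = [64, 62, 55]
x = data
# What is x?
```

data starts as [17, 20, 9, 17, 7, 20] (length 6). The slice data[2:5] covers indices [2, 3, 4] with values [9, 17, 7]. Replacing that slice with [64, 62, 55] (same length) produces [17, 20, 64, 62, 55, 20].

[17, 20, 64, 62, 55, 20]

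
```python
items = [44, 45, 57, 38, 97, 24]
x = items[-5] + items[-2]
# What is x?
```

items has length 6. Negative index -5 maps to positive index 6 + (-5) = 1. items[1] = 45.
items has length 6. Negative index -2 maps to positive index 6 + (-2) = 4. items[4] = 97.
Sum: 45 + 97 = 142.

142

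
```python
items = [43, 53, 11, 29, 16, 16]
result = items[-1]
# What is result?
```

items has length 6. Negative index -1 maps to positive index 6 + (-1) = 5. items[5] = 16.

16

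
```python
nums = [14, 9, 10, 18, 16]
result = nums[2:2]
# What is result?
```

nums has length 5. The slice nums[2:2] resolves to an empty index range, so the result is [].

[]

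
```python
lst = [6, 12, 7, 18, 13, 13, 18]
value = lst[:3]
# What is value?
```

lst has length 7. The slice lst[:3] selects indices [0, 1, 2] (0->6, 1->12, 2->7), giving [6, 12, 7].

[6, 12, 7]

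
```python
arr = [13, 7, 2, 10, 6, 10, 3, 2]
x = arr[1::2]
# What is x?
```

arr has length 8. The slice arr[1::2] selects indices [1, 3, 5, 7] (1->7, 3->10, 5->10, 7->2), giving [7, 10, 10, 2].

[7, 10, 10, 2]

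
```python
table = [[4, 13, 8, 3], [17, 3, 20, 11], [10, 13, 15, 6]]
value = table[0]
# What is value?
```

table has 3 rows. Row 0 is [4, 13, 8, 3].

[4, 13, 8, 3]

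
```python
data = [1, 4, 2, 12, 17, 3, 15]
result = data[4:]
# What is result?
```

data has length 7. The slice data[4:] selects indices [4, 5, 6] (4->17, 5->3, 6->15), giving [17, 3, 15].

[17, 3, 15]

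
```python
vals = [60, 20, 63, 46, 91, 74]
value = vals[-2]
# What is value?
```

vals has length 6. Negative index -2 maps to positive index 6 + (-2) = 4. vals[4] = 91.

91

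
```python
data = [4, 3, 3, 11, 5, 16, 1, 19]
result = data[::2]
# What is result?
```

data has length 8. The slice data[::2] selects indices [0, 2, 4, 6] (0->4, 2->3, 4->5, 6->1), giving [4, 3, 5, 1].

[4, 3, 5, 1]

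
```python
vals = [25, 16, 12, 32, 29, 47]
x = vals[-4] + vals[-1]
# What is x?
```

vals has length 6. Negative index -4 maps to positive index 6 + (-4) = 2. vals[2] = 12.
vals has length 6. Negative index -1 maps to positive index 6 + (-1) = 5. vals[5] = 47.
Sum: 12 + 47 = 59.

59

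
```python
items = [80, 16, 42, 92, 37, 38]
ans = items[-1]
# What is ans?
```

items has length 6. Negative index -1 maps to positive index 6 + (-1) = 5. items[5] = 38.

38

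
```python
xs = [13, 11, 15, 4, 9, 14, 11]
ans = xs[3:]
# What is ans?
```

xs has length 7. The slice xs[3:] selects indices [3, 4, 5, 6] (3->4, 4->9, 5->14, 6->11), giving [4, 9, 14, 11].

[4, 9, 14, 11]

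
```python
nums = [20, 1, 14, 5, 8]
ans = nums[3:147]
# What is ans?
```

nums has length 5. The slice nums[3:147] selects indices [3, 4] (3->5, 4->8), giving [5, 8].

[5, 8]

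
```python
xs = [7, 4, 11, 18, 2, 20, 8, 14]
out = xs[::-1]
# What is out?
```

xs has length 8. The slice xs[::-1] selects indices [7, 6, 5, 4, 3, 2, 1, 0] (7->14, 6->8, 5->20, 4->2, 3->18, 2->11, 1->4, 0->7), giving [14, 8, 20, 2, 18, 11, 4, 7].

[14, 8, 20, 2, 18, 11, 4, 7]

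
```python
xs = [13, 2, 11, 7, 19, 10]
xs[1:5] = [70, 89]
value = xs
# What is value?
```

xs starts as [13, 2, 11, 7, 19, 10] (length 6). The slice xs[1:5] covers indices [1, 2, 3, 4] with values [2, 11, 7, 19]. Replacing that slice with [70, 89] (different length) produces [13, 70, 89, 10].

[13, 70, 89, 10]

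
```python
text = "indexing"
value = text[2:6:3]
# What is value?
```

text has length 8. The slice text[2:6:3] selects indices [2, 5] (2->'d', 5->'i'), giving 'di'.

'di'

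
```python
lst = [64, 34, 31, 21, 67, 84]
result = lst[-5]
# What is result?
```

lst has length 6. Negative index -5 maps to positive index 6 + (-5) = 1. lst[1] = 34.

34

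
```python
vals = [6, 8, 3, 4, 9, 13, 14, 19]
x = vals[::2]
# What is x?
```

vals has length 8. The slice vals[::2] selects indices [0, 2, 4, 6] (0->6, 2->3, 4->9, 6->14), giving [6, 3, 9, 14].

[6, 3, 9, 14]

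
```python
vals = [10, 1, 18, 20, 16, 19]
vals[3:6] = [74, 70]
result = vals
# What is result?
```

vals starts as [10, 1, 18, 20, 16, 19] (length 6). The slice vals[3:6] covers indices [3, 4, 5] with values [20, 16, 19]. Replacing that slice with [74, 70] (different length) produces [10, 1, 18, 74, 70].

[10, 1, 18, 74, 70]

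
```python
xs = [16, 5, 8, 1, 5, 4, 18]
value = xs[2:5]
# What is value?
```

xs has length 7. The slice xs[2:5] selects indices [2, 3, 4] (2->8, 3->1, 4->5), giving [8, 1, 5].

[8, 1, 5]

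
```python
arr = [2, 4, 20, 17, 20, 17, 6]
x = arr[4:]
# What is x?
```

arr has length 7. The slice arr[4:] selects indices [4, 5, 6] (4->20, 5->17, 6->6), giving [20, 17, 6].

[20, 17, 6]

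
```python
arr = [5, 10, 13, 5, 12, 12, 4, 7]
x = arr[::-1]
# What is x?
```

arr has length 8. The slice arr[::-1] selects indices [7, 6, 5, 4, 3, 2, 1, 0] (7->7, 6->4, 5->12, 4->12, 3->5, 2->13, 1->10, 0->5), giving [7, 4, 12, 12, 5, 13, 10, 5].

[7, 4, 12, 12, 5, 13, 10, 5]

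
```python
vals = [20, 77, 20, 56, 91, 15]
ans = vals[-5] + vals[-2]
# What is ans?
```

vals has length 6. Negative index -5 maps to positive index 6 + (-5) = 1. vals[1] = 77.
vals has length 6. Negative index -2 maps to positive index 6 + (-2) = 4. vals[4] = 91.
Sum: 77 + 91 = 168.

168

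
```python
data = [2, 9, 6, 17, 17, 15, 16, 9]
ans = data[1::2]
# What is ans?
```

data has length 8. The slice data[1::2] selects indices [1, 3, 5, 7] (1->9, 3->17, 5->15, 7->9), giving [9, 17, 15, 9].

[9, 17, 15, 9]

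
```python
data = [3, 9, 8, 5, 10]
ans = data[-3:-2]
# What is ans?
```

data has length 5. The slice data[-3:-2] selects indices [2] (2->8), giving [8].

[8]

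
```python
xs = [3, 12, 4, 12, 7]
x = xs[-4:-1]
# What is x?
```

xs has length 5. The slice xs[-4:-1] selects indices [1, 2, 3] (1->12, 2->4, 3->12), giving [12, 4, 12].

[12, 4, 12]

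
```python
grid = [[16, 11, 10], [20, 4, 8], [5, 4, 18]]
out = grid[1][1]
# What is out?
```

grid[1] = [20, 4, 8]. Taking column 1 of that row yields 4.

4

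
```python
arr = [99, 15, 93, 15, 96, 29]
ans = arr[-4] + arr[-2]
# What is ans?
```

arr has length 6. Negative index -4 maps to positive index 6 + (-4) = 2. arr[2] = 93.
arr has length 6. Negative index -2 maps to positive index 6 + (-2) = 4. arr[4] = 96.
Sum: 93 + 96 = 189.

189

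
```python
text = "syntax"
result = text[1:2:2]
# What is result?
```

text has length 6. The slice text[1:2:2] selects indices [1] (1->'y'), giving 'y'.

'y'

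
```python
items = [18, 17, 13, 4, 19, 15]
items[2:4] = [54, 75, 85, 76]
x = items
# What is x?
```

items starts as [18, 17, 13, 4, 19, 15] (length 6). The slice items[2:4] covers indices [2, 3] with values [13, 4]. Replacing that slice with [54, 75, 85, 76] (different length) produces [18, 17, 54, 75, 85, 76, 19, 15].

[18, 17, 54, 75, 85, 76, 19, 15]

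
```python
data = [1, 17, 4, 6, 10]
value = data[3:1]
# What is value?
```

data has length 5. The slice data[3:1] resolves to an empty index range, so the result is [].

[]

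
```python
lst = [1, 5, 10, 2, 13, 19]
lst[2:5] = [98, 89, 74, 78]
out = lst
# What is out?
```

lst starts as [1, 5, 10, 2, 13, 19] (length 6). The slice lst[2:5] covers indices [2, 3, 4] with values [10, 2, 13]. Replacing that slice with [98, 89, 74, 78] (different length) produces [1, 5, 98, 89, 74, 78, 19].

[1, 5, 98, 89, 74, 78, 19]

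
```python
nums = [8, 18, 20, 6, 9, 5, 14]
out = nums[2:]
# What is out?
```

nums has length 7. The slice nums[2:] selects indices [2, 3, 4, 5, 6] (2->20, 3->6, 4->9, 5->5, 6->14), giving [20, 6, 9, 5, 14].

[20, 6, 9, 5, 14]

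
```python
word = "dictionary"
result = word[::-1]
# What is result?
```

word has length 10. The slice word[::-1] selects indices [9, 8, 7, 6, 5, 4, 3, 2, 1, 0] (9->'y', 8->'r', 7->'a', 6->'n', 5->'o', 4->'i', 3->'t', 2->'c', 1->'i', 0->'d'), giving 'yranoitcid'.

'yranoitcid'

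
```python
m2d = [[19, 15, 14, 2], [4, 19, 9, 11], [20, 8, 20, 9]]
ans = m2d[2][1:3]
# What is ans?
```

m2d[2] = [20, 8, 20, 9]. m2d[2] has length 4. The slice m2d[2][1:3] selects indices [1, 2] (1->8, 2->20), giving [8, 20].

[8, 20]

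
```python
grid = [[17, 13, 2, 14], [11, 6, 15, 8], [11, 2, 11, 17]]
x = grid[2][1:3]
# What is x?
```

grid[2] = [11, 2, 11, 17]. grid[2] has length 4. The slice grid[2][1:3] selects indices [1, 2] (1->2, 2->11), giving [2, 11].

[2, 11]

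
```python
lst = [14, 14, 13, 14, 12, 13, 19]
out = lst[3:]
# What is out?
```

lst has length 7. The slice lst[3:] selects indices [3, 4, 5, 6] (3->14, 4->12, 5->13, 6->19), giving [14, 12, 13, 19].

[14, 12, 13, 19]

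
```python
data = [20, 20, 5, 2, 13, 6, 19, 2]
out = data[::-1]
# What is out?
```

data has length 8. The slice data[::-1] selects indices [7, 6, 5, 4, 3, 2, 1, 0] (7->2, 6->19, 5->6, 4->13, 3->2, 2->5, 1->20, 0->20), giving [2, 19, 6, 13, 2, 5, 20, 20].

[2, 19, 6, 13, 2, 5, 20, 20]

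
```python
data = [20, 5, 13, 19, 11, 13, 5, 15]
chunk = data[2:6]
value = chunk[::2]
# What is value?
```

data has length 8. The slice data[2:6] selects indices [2, 3, 4, 5] (2->13, 3->19, 4->11, 5->13), giving [13, 19, 11, 13]. So chunk = [13, 19, 11, 13]. chunk has length 4. The slice chunk[::2] selects indices [0, 2] (0->13, 2->11), giving [13, 11].

[13, 11]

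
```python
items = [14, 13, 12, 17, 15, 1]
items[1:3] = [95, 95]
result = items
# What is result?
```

items starts as [14, 13, 12, 17, 15, 1] (length 6). The slice items[1:3] covers indices [1, 2] with values [13, 12]. Replacing that slice with [95, 95] (same length) produces [14, 95, 95, 17, 15, 1].

[14, 95, 95, 17, 15, 1]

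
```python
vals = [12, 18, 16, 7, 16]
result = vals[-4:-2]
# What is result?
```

vals has length 5. The slice vals[-4:-2] selects indices [1, 2] (1->18, 2->16), giving [18, 16].

[18, 16]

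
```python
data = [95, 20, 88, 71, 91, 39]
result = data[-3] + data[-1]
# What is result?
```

data has length 6. Negative index -3 maps to positive index 6 + (-3) = 3. data[3] = 71.
data has length 6. Negative index -1 maps to positive index 6 + (-1) = 5. data[5] = 39.
Sum: 71 + 39 = 110.

110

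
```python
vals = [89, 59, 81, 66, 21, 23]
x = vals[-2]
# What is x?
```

vals has length 6. Negative index -2 maps to positive index 6 + (-2) = 4. vals[4] = 21.

21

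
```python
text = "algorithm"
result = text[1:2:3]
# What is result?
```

text has length 9. The slice text[1:2:3] selects indices [1] (1->'l'), giving 'l'.

'l'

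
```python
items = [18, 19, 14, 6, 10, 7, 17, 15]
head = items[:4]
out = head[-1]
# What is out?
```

items has length 8. The slice items[:4] selects indices [0, 1, 2, 3] (0->18, 1->19, 2->14, 3->6), giving [18, 19, 14, 6]. So head = [18, 19, 14, 6]. Then head[-1] = 6.

6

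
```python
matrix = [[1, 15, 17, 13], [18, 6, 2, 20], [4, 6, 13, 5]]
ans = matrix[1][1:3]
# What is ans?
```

matrix[1] = [18, 6, 2, 20]. matrix[1] has length 4. The slice matrix[1][1:3] selects indices [1, 2] (1->6, 2->2), giving [6, 2].

[6, 2]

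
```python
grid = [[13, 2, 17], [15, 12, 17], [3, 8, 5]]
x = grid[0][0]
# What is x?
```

grid[0] = [13, 2, 17]. Taking column 0 of that row yields 13.

13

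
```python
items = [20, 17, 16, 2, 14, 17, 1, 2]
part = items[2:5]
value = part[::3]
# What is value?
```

items has length 8. The slice items[2:5] selects indices [2, 3, 4] (2->16, 3->2, 4->14), giving [16, 2, 14]. So part = [16, 2, 14]. part has length 3. The slice part[::3] selects indices [0] (0->16), giving [16].

[16]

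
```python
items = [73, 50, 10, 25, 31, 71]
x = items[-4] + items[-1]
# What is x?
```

items has length 6. Negative index -4 maps to positive index 6 + (-4) = 2. items[2] = 10.
items has length 6. Negative index -1 maps to positive index 6 + (-1) = 5. items[5] = 71.
Sum: 10 + 71 = 81.

81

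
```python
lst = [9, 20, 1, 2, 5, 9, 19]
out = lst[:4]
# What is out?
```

lst has length 7. The slice lst[:4] selects indices [0, 1, 2, 3] (0->9, 1->20, 2->1, 3->2), giving [9, 20, 1, 2].

[9, 20, 1, 2]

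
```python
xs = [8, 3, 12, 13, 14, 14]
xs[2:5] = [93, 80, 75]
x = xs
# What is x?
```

xs starts as [8, 3, 12, 13, 14, 14] (length 6). The slice xs[2:5] covers indices [2, 3, 4] with values [12, 13, 14]. Replacing that slice with [93, 80, 75] (same length) produces [8, 3, 93, 80, 75, 14].

[8, 3, 93, 80, 75, 14]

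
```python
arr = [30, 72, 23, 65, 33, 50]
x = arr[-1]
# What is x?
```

arr has length 6. Negative index -1 maps to positive index 6 + (-1) = 5. arr[5] = 50.

50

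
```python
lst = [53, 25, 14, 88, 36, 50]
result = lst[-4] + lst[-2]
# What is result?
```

lst has length 6. Negative index -4 maps to positive index 6 + (-4) = 2. lst[2] = 14.
lst has length 6. Negative index -2 maps to positive index 6 + (-2) = 4. lst[4] = 36.
Sum: 14 + 36 = 50.

50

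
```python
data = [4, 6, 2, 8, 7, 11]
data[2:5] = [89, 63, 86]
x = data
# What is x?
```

data starts as [4, 6, 2, 8, 7, 11] (length 6). The slice data[2:5] covers indices [2, 3, 4] with values [2, 8, 7]. Replacing that slice with [89, 63, 86] (same length) produces [4, 6, 89, 63, 86, 11].

[4, 6, 89, 63, 86, 11]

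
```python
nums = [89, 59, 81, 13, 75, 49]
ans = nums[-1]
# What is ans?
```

nums has length 6. Negative index -1 maps to positive index 6 + (-1) = 5. nums[5] = 49.

49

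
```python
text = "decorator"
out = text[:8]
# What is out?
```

text has length 9. The slice text[:8] selects indices [0, 1, 2, 3, 4, 5, 6, 7] (0->'d', 1->'e', 2->'c', 3->'o', 4->'r', 5->'a', 6->'t', 7->'o'), giving 'decorato'.

'decorato'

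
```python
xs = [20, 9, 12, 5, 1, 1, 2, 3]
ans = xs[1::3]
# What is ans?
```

xs has length 8. The slice xs[1::3] selects indices [1, 4, 7] (1->9, 4->1, 7->3), giving [9, 1, 3].

[9, 1, 3]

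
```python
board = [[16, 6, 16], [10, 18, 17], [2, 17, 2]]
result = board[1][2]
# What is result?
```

board[1] = [10, 18, 17]. Taking column 2 of that row yields 17.

17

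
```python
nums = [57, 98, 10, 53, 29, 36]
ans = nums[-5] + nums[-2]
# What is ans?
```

nums has length 6. Negative index -5 maps to positive index 6 + (-5) = 1. nums[1] = 98.
nums has length 6. Negative index -2 maps to positive index 6 + (-2) = 4. nums[4] = 29.
Sum: 98 + 29 = 127.

127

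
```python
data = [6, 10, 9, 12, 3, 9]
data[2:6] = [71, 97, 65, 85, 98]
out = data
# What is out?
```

data starts as [6, 10, 9, 12, 3, 9] (length 6). The slice data[2:6] covers indices [2, 3, 4, 5] with values [9, 12, 3, 9]. Replacing that slice with [71, 97, 65, 85, 98] (different length) produces [6, 10, 71, 97, 65, 85, 98].

[6, 10, 71, 97, 65, 85, 98]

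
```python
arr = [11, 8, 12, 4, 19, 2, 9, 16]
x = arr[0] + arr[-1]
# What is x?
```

arr has length 8. arr[0] = 11.
arr has length 8. Negative index -1 maps to positive index 8 + (-1) = 7. arr[7] = 16.
Sum: 11 + 16 = 27.

27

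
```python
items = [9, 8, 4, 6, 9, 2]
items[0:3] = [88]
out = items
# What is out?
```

items starts as [9, 8, 4, 6, 9, 2] (length 6). The slice items[0:3] covers indices [0, 1, 2] with values [9, 8, 4]. Replacing that slice with [88] (different length) produces [88, 6, 9, 2].

[88, 6, 9, 2]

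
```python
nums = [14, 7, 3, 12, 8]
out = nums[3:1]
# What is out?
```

nums has length 5. The slice nums[3:1] resolves to an empty index range, so the result is [].

[]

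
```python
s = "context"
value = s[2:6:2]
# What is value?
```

s has length 7. The slice s[2:6:2] selects indices [2, 4] (2->'n', 4->'e'), giving 'ne'.

'ne'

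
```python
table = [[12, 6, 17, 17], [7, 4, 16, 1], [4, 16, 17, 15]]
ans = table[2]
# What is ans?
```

table has 3 rows. Row 2 is [4, 16, 17, 15].

[4, 16, 17, 15]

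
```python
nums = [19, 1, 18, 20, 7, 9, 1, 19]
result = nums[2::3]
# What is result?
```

nums has length 8. The slice nums[2::3] selects indices [2, 5] (2->18, 5->9), giving [18, 9].

[18, 9]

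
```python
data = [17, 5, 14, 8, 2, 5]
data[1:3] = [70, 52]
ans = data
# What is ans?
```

data starts as [17, 5, 14, 8, 2, 5] (length 6). The slice data[1:3] covers indices [1, 2] with values [5, 14]. Replacing that slice with [70, 52] (same length) produces [17, 70, 52, 8, 2, 5].

[17, 70, 52, 8, 2, 5]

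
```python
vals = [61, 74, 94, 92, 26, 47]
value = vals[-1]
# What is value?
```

vals has length 6. Negative index -1 maps to positive index 6 + (-1) = 5. vals[5] = 47.

47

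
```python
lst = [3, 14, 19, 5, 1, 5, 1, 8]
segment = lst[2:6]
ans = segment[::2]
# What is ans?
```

lst has length 8. The slice lst[2:6] selects indices [2, 3, 4, 5] (2->19, 3->5, 4->1, 5->5), giving [19, 5, 1, 5]. So segment = [19, 5, 1, 5]. segment has length 4. The slice segment[::2] selects indices [0, 2] (0->19, 2->1), giving [19, 1].

[19, 1]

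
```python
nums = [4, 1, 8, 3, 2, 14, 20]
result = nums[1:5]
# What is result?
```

nums has length 7. The slice nums[1:5] selects indices [1, 2, 3, 4] (1->1, 2->8, 3->3, 4->2), giving [1, 8, 3, 2].

[1, 8, 3, 2]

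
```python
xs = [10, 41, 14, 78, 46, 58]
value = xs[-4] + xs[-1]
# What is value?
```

xs has length 6. Negative index -4 maps to positive index 6 + (-4) = 2. xs[2] = 14.
xs has length 6. Negative index -1 maps to positive index 6 + (-1) = 5. xs[5] = 58.
Sum: 14 + 58 = 72.

72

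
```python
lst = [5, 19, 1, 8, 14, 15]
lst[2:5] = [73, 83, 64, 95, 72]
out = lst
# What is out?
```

lst starts as [5, 19, 1, 8, 14, 15] (length 6). The slice lst[2:5] covers indices [2, 3, 4] with values [1, 8, 14]. Replacing that slice with [73, 83, 64, 95, 72] (different length) produces [5, 19, 73, 83, 64, 95, 72, 15].

[5, 19, 73, 83, 64, 95, 72, 15]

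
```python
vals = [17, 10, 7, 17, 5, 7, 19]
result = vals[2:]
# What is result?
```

vals has length 7. The slice vals[2:] selects indices [2, 3, 4, 5, 6] (2->7, 3->17, 4->5, 5->7, 6->19), giving [7, 17, 5, 7, 19].

[7, 17, 5, 7, 19]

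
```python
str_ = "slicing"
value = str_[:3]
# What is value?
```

str_ has length 7. The slice str_[:3] selects indices [0, 1, 2] (0->'s', 1->'l', 2->'i'), giving 'sli'.

'sli'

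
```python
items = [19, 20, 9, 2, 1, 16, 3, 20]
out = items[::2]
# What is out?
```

items has length 8. The slice items[::2] selects indices [0, 2, 4, 6] (0->19, 2->9, 4->1, 6->3), giving [19, 9, 1, 3].

[19, 9, 1, 3]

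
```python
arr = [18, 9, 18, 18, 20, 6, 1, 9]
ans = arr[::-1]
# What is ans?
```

arr has length 8. The slice arr[::-1] selects indices [7, 6, 5, 4, 3, 2, 1, 0] (7->9, 6->1, 5->6, 4->20, 3->18, 2->18, 1->9, 0->18), giving [9, 1, 6, 20, 18, 18, 9, 18].

[9, 1, 6, 20, 18, 18, 9, 18]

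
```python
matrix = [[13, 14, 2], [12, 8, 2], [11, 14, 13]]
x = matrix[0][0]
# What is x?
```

matrix[0] = [13, 14, 2]. Taking column 0 of that row yields 13.

13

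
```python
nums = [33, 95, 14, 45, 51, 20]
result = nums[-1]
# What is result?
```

nums has length 6. Negative index -1 maps to positive index 6 + (-1) = 5. nums[5] = 20.

20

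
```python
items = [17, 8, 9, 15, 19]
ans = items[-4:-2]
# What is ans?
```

items has length 5. The slice items[-4:-2] selects indices [1, 2] (1->8, 2->9), giving [8, 9].

[8, 9]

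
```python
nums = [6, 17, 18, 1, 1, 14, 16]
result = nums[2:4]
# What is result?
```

nums has length 7. The slice nums[2:4] selects indices [2, 3] (2->18, 3->1), giving [18, 1].

[18, 1]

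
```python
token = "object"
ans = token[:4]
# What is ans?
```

token has length 6. The slice token[:4] selects indices [0, 1, 2, 3] (0->'o', 1->'b', 2->'j', 3->'e'), giving 'obje'.

'obje'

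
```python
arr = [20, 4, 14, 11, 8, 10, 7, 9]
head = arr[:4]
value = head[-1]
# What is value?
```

arr has length 8. The slice arr[:4] selects indices [0, 1, 2, 3] (0->20, 1->4, 2->14, 3->11), giving [20, 4, 14, 11]. So head = [20, 4, 14, 11]. Then head[-1] = 11.

11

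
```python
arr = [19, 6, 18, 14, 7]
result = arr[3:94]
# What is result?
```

arr has length 5. The slice arr[3:94] selects indices [3, 4] (3->14, 4->7), giving [14, 7].

[14, 7]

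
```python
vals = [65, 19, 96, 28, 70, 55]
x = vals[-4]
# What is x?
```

vals has length 6. Negative index -4 maps to positive index 6 + (-4) = 2. vals[2] = 96.

96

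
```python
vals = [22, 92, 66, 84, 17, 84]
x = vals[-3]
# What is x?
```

vals has length 6. Negative index -3 maps to positive index 6 + (-3) = 3. vals[3] = 84.

84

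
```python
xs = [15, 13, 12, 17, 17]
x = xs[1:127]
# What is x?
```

xs has length 5. The slice xs[1:127] selects indices [1, 2, 3, 4] (1->13, 2->12, 3->17, 4->17), giving [13, 12, 17, 17].

[13, 12, 17, 17]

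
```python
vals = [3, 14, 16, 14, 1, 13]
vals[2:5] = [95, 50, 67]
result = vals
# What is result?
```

vals starts as [3, 14, 16, 14, 1, 13] (length 6). The slice vals[2:5] covers indices [2, 3, 4] with values [16, 14, 1]. Replacing that slice with [95, 50, 67] (same length) produces [3, 14, 95, 50, 67, 13].

[3, 14, 95, 50, 67, 13]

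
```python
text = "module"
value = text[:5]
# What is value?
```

text has length 6. The slice text[:5] selects indices [0, 1, 2, 3, 4] (0->'m', 1->'o', 2->'d', 3->'u', 4->'l'), giving 'modul'.

'modul'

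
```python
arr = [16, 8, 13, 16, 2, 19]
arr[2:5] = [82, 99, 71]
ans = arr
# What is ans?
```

arr starts as [16, 8, 13, 16, 2, 19] (length 6). The slice arr[2:5] covers indices [2, 3, 4] with values [13, 16, 2]. Replacing that slice with [82, 99, 71] (same length) produces [16, 8, 82, 99, 71, 19].

[16, 8, 82, 99, 71, 19]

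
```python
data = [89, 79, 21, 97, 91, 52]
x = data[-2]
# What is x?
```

data has length 6. Negative index -2 maps to positive index 6 + (-2) = 4. data[4] = 91.

91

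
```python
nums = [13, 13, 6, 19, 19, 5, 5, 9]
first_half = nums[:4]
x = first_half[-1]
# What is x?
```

nums has length 8. The slice nums[:4] selects indices [0, 1, 2, 3] (0->13, 1->13, 2->6, 3->19), giving [13, 13, 6, 19]. So first_half = [13, 13, 6, 19]. Then first_half[-1] = 19.

19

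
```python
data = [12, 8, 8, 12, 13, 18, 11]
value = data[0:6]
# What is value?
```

data has length 7. The slice data[0:6] selects indices [0, 1, 2, 3, 4, 5] (0->12, 1->8, 2->8, 3->12, 4->13, 5->18), giving [12, 8, 8, 12, 13, 18].

[12, 8, 8, 12, 13, 18]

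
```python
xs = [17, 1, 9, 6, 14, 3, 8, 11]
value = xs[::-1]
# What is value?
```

xs has length 8. The slice xs[::-1] selects indices [7, 6, 5, 4, 3, 2, 1, 0] (7->11, 6->8, 5->3, 4->14, 3->6, 2->9, 1->1, 0->17), giving [11, 8, 3, 14, 6, 9, 1, 17].

[11, 8, 3, 14, 6, 9, 1, 17]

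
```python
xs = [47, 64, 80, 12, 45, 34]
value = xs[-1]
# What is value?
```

xs has length 6. Negative index -1 maps to positive index 6 + (-1) = 5. xs[5] = 34.

34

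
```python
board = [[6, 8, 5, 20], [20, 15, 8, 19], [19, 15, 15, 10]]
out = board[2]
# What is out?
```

board has 3 rows. Row 2 is [19, 15, 15, 10].

[19, 15, 15, 10]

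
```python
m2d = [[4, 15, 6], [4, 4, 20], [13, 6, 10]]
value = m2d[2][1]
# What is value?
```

m2d[2] = [13, 6, 10]. Taking column 1 of that row yields 6.

6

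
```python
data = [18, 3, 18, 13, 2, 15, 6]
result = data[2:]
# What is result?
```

data has length 7. The slice data[2:] selects indices [2, 3, 4, 5, 6] (2->18, 3->13, 4->2, 5->15, 6->6), giving [18, 13, 2, 15, 6].

[18, 13, 2, 15, 6]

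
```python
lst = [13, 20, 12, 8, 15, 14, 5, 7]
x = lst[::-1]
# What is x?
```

lst has length 8. The slice lst[::-1] selects indices [7, 6, 5, 4, 3, 2, 1, 0] (7->7, 6->5, 5->14, 4->15, 3->8, 2->12, 1->20, 0->13), giving [7, 5, 14, 15, 8, 12, 20, 13].

[7, 5, 14, 15, 8, 12, 20, 13]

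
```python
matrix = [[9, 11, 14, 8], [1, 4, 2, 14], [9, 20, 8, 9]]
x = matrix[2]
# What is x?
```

matrix has 3 rows. Row 2 is [9, 20, 8, 9].

[9, 20, 8, 9]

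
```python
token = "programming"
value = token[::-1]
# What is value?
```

token has length 11. The slice token[::-1] selects indices [10, 9, 8, 7, 6, 5, 4, 3, 2, 1, 0] (10->'g', 9->'n', 8->'i', 7->'m', 6->'m', 5->'a', 4->'r', 3->'g', 2->'o', 1->'r', 0->'p'), giving 'gnimmargorp'.

'gnimmargorp'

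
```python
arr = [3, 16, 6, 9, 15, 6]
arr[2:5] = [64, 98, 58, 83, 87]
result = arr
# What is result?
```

arr starts as [3, 16, 6, 9, 15, 6] (length 6). The slice arr[2:5] covers indices [2, 3, 4] with values [6, 9, 15]. Replacing that slice with [64, 98, 58, 83, 87] (different length) produces [3, 16, 64, 98, 58, 83, 87, 6].

[3, 16, 64, 98, 58, 83, 87, 6]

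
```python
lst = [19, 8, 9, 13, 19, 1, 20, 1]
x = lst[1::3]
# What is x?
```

lst has length 8. The slice lst[1::3] selects indices [1, 4, 7] (1->8, 4->19, 7->1), giving [8, 19, 1].

[8, 19, 1]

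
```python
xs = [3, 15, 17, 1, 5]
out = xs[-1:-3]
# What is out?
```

xs has length 5. The slice xs[-1:-3] resolves to an empty index range, so the result is [].

[]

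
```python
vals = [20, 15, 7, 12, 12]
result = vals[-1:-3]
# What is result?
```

vals has length 5. The slice vals[-1:-3] resolves to an empty index range, so the result is [].

[]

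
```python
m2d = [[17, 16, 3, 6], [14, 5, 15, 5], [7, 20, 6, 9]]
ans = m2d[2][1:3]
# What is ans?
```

m2d[2] = [7, 20, 6, 9]. m2d[2] has length 4. The slice m2d[2][1:3] selects indices [1, 2] (1->20, 2->6), giving [20, 6].

[20, 6]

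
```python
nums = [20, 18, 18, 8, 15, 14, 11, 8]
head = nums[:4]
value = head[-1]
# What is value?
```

nums has length 8. The slice nums[:4] selects indices [0, 1, 2, 3] (0->20, 1->18, 2->18, 3->8), giving [20, 18, 18, 8]. So head = [20, 18, 18, 8]. Then head[-1] = 8.

8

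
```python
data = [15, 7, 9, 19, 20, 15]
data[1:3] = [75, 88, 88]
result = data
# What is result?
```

data starts as [15, 7, 9, 19, 20, 15] (length 6). The slice data[1:3] covers indices [1, 2] with values [7, 9]. Replacing that slice with [75, 88, 88] (different length) produces [15, 75, 88, 88, 19, 20, 15].

[15, 75, 88, 88, 19, 20, 15]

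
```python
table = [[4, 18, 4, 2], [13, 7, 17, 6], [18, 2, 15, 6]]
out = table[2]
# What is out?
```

table has 3 rows. Row 2 is [18, 2, 15, 6].

[18, 2, 15, 6]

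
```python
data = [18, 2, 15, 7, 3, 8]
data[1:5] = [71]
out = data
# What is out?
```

data starts as [18, 2, 15, 7, 3, 8] (length 6). The slice data[1:5] covers indices [1, 2, 3, 4] with values [2, 15, 7, 3]. Replacing that slice with [71] (different length) produces [18, 71, 8].

[18, 71, 8]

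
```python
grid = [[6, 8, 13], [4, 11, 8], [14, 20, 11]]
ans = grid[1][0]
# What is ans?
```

grid[1] = [4, 11, 8]. Taking column 0 of that row yields 4.

4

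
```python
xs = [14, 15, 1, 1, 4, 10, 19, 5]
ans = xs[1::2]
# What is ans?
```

xs has length 8. The slice xs[1::2] selects indices [1, 3, 5, 7] (1->15, 3->1, 5->10, 7->5), giving [15, 1, 10, 5].

[15, 1, 10, 5]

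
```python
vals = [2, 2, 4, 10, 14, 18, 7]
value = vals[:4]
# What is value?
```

vals has length 7. The slice vals[:4] selects indices [0, 1, 2, 3] (0->2, 1->2, 2->4, 3->10), giving [2, 2, 4, 10].

[2, 2, 4, 10]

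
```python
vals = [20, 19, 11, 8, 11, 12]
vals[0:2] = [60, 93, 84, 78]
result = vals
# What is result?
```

vals starts as [20, 19, 11, 8, 11, 12] (length 6). The slice vals[0:2] covers indices [0, 1] with values [20, 19]. Replacing that slice with [60, 93, 84, 78] (different length) produces [60, 93, 84, 78, 11, 8, 11, 12].

[60, 93, 84, 78, 11, 8, 11, 12]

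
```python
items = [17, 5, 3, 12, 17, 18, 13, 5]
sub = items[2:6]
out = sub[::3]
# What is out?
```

items has length 8. The slice items[2:6] selects indices [2, 3, 4, 5] (2->3, 3->12, 4->17, 5->18), giving [3, 12, 17, 18]. So sub = [3, 12, 17, 18]. sub has length 4. The slice sub[::3] selects indices [0, 3] (0->3, 3->18), giving [3, 18].

[3, 18]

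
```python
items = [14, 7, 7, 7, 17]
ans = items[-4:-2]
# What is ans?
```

items has length 5. The slice items[-4:-2] selects indices [1, 2] (1->7, 2->7), giving [7, 7].

[7, 7]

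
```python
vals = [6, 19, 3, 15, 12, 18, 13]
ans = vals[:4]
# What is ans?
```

vals has length 7. The slice vals[:4] selects indices [0, 1, 2, 3] (0->6, 1->19, 2->3, 3->15), giving [6, 19, 3, 15].

[6, 19, 3, 15]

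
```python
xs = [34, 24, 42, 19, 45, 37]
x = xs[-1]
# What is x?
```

xs has length 6. Negative index -1 maps to positive index 6 + (-1) = 5. xs[5] = 37.

37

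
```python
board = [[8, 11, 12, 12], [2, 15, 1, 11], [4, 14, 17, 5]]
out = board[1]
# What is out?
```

board has 3 rows. Row 1 is [2, 15, 1, 11].

[2, 15, 1, 11]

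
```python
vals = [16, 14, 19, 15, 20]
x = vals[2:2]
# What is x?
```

vals has length 5. The slice vals[2:2] resolves to an empty index range, so the result is [].

[]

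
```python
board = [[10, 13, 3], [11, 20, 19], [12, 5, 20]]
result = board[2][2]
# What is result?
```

board[2] = [12, 5, 20]. Taking column 2 of that row yields 20.

20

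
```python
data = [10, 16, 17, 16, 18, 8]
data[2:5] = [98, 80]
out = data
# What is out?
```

data starts as [10, 16, 17, 16, 18, 8] (length 6). The slice data[2:5] covers indices [2, 3, 4] with values [17, 16, 18]. Replacing that slice with [98, 80] (different length) produces [10, 16, 98, 80, 8].

[10, 16, 98, 80, 8]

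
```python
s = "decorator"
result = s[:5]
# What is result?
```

s has length 9. The slice s[:5] selects indices [0, 1, 2, 3, 4] (0->'d', 1->'e', 2->'c', 3->'o', 4->'r'), giving 'decor'.

'decor'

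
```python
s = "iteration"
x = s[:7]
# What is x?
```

s has length 9. The slice s[:7] selects indices [0, 1, 2, 3, 4, 5, 6] (0->'i', 1->'t', 2->'e', 3->'r', 4->'a', 5->'t', 6->'i'), giving 'iterati'.

'iterati'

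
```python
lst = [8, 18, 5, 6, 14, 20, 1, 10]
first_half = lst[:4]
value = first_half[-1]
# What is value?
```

lst has length 8. The slice lst[:4] selects indices [0, 1, 2, 3] (0->8, 1->18, 2->5, 3->6), giving [8, 18, 5, 6]. So first_half = [8, 18, 5, 6]. Then first_half[-1] = 6.

6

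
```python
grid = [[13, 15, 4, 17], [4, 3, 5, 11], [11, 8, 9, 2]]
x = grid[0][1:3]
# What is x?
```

grid[0] = [13, 15, 4, 17]. grid[0] has length 4. The slice grid[0][1:3] selects indices [1, 2] (1->15, 2->4), giving [15, 4].

[15, 4]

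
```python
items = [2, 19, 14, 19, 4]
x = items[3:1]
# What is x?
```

items has length 5. The slice items[3:1] resolves to an empty index range, so the result is [].

[]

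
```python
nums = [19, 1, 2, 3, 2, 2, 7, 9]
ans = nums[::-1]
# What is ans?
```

nums has length 8. The slice nums[::-1] selects indices [7, 6, 5, 4, 3, 2, 1, 0] (7->9, 6->7, 5->2, 4->2, 3->3, 2->2, 1->1, 0->19), giving [9, 7, 2, 2, 3, 2, 1, 19].

[9, 7, 2, 2, 3, 2, 1, 19]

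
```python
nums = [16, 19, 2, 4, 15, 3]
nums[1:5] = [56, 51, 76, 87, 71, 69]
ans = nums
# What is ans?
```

nums starts as [16, 19, 2, 4, 15, 3] (length 6). The slice nums[1:5] covers indices [1, 2, 3, 4] with values [19, 2, 4, 15]. Replacing that slice with [56, 51, 76, 87, 71, 69] (different length) produces [16, 56, 51, 76, 87, 71, 69, 3].

[16, 56, 51, 76, 87, 71, 69, 3]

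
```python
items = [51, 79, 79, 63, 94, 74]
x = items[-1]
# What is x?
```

items has length 6. Negative index -1 maps to positive index 6 + (-1) = 5. items[5] = 74.

74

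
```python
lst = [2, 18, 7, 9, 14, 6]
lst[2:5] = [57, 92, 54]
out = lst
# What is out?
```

lst starts as [2, 18, 7, 9, 14, 6] (length 6). The slice lst[2:5] covers indices [2, 3, 4] with values [7, 9, 14]. Replacing that slice with [57, 92, 54] (same length) produces [2, 18, 57, 92, 54, 6].

[2, 18, 57, 92, 54, 6]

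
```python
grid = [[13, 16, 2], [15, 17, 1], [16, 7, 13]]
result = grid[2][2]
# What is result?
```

grid[2] = [16, 7, 13]. Taking column 2 of that row yields 13.

13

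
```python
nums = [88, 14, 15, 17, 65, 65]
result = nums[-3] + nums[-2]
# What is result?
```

nums has length 6. Negative index -3 maps to positive index 6 + (-3) = 3. nums[3] = 17.
nums has length 6. Negative index -2 maps to positive index 6 + (-2) = 4. nums[4] = 65.
Sum: 17 + 65 = 82.

82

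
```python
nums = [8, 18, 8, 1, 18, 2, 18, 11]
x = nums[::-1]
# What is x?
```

nums has length 8. The slice nums[::-1] selects indices [7, 6, 5, 4, 3, 2, 1, 0] (7->11, 6->18, 5->2, 4->18, 3->1, 2->8, 1->18, 0->8), giving [11, 18, 2, 18, 1, 8, 18, 8].

[11, 18, 2, 18, 1, 8, 18, 8]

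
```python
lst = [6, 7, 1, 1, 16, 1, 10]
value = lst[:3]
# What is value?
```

lst has length 7. The slice lst[:3] selects indices [0, 1, 2] (0->6, 1->7, 2->1), giving [6, 7, 1].

[6, 7, 1]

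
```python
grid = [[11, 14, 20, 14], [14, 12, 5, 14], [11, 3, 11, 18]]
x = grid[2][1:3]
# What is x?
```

grid[2] = [11, 3, 11, 18]. grid[2] has length 4. The slice grid[2][1:3] selects indices [1, 2] (1->3, 2->11), giving [3, 11].

[3, 11]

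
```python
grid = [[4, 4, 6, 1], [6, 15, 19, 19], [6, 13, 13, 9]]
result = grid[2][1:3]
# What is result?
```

grid[2] = [6, 13, 13, 9]. grid[2] has length 4. The slice grid[2][1:3] selects indices [1, 2] (1->13, 2->13), giving [13, 13].

[13, 13]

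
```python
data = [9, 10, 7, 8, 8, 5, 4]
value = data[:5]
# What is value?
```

data has length 7. The slice data[:5] selects indices [0, 1, 2, 3, 4] (0->9, 1->10, 2->7, 3->8, 4->8), giving [9, 10, 7, 8, 8].

[9, 10, 7, 8, 8]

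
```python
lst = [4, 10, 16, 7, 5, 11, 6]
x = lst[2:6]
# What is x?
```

lst has length 7. The slice lst[2:6] selects indices [2, 3, 4, 5] (2->16, 3->7, 4->5, 5->11), giving [16, 7, 5, 11].

[16, 7, 5, 11]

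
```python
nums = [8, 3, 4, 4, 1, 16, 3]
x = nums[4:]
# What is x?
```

nums has length 7. The slice nums[4:] selects indices [4, 5, 6] (4->1, 5->16, 6->3), giving [1, 16, 3].

[1, 16, 3]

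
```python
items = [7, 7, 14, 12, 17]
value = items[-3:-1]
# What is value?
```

items has length 5. The slice items[-3:-1] selects indices [2, 3] (2->14, 3->12), giving [14, 12].

[14, 12]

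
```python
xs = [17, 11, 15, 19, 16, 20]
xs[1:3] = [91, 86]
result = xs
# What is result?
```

xs starts as [17, 11, 15, 19, 16, 20] (length 6). The slice xs[1:3] covers indices [1, 2] with values [11, 15]. Replacing that slice with [91, 86] (same length) produces [17, 91, 86, 19, 16, 20].

[17, 91, 86, 19, 16, 20]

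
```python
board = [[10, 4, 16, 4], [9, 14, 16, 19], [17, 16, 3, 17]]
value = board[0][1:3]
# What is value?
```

board[0] = [10, 4, 16, 4]. board[0] has length 4. The slice board[0][1:3] selects indices [1, 2] (1->4, 2->16), giving [4, 16].

[4, 16]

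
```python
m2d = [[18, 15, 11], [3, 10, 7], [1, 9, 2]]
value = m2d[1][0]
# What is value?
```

m2d[1] = [3, 10, 7]. Taking column 0 of that row yields 3.

3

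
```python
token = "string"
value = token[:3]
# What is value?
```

token has length 6. The slice token[:3] selects indices [0, 1, 2] (0->'s', 1->'t', 2->'r'), giving 'str'.

'str'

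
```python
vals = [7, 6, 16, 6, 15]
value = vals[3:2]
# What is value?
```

vals has length 5. The slice vals[3:2] resolves to an empty index range, so the result is [].

[]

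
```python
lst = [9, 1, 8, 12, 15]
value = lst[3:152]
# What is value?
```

lst has length 5. The slice lst[3:152] selects indices [3, 4] (3->12, 4->15), giving [12, 15].

[12, 15]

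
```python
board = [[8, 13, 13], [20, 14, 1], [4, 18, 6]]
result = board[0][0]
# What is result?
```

board[0] = [8, 13, 13]. Taking column 0 of that row yields 8.

8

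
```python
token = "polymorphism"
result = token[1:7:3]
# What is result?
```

token has length 12. The slice token[1:7:3] selects indices [1, 4] (1->'o', 4->'m'), giving 'om'.

'om'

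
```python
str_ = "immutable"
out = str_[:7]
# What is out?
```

str_ has length 9. The slice str_[:7] selects indices [0, 1, 2, 3, 4, 5, 6] (0->'i', 1->'m', 2->'m', 3->'u', 4->'t', 5->'a', 6->'b'), giving 'immutab'.

'immutab'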